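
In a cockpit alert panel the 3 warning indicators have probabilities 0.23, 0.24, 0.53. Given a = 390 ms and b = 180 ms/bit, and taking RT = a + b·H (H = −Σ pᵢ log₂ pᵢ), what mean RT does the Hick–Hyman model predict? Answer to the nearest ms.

654 ms

H = 0.23·log₂(1/0.23) + 0.24·log₂(1/0.24) + 0.53·log₂(1/0.53) = 1.4672 bits.
RT = 390 + 180 × 1.4672 = 654.10 ms.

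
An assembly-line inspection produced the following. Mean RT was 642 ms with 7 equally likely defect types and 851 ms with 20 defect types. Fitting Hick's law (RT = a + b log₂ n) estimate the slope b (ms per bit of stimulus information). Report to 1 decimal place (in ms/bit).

138.0 ms/bit

Slope: b = (851 − 642) / (log₂ 20 − log₂ 7) = 209/1.5146 = 137.993 ms/bit.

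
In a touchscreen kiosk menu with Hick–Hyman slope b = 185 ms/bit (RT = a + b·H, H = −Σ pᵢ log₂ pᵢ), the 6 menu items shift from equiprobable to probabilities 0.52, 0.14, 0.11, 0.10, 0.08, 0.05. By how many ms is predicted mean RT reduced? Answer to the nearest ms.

94 ms

Equiprobable entropy H₀ = log₂ 6 = 2.5850 bits.
Skewed entropy H = −Σ pᵢ log₂ pᵢ = 2.0778 bits.
ΔRT = b·(H₀ − H) = 185 × 0.5072 = 93.83 ms.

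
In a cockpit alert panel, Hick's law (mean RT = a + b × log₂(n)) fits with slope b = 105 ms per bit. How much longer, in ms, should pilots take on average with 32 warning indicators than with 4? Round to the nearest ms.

Only the slope matters, since a is common to both: ΔRT = b·log₂(n₂/n₁).
log₂(32) − log₂(4) = log₂(32/4) = log₂(8) = 3.
ΔRT = 105 × 3.0000 = 315.000 ms.

315 ms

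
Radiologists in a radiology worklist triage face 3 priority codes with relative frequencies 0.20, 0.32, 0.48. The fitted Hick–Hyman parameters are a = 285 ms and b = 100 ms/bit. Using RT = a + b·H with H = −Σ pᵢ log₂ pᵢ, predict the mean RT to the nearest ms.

435 ms

Entropy contributions −pᵢ log₂ pᵢ: 0.4644, 0.5260, 0.5083; sum H = 1.4987 bits.
RT = a + bH = 285 + 100·1.4987 = 434.87 ms.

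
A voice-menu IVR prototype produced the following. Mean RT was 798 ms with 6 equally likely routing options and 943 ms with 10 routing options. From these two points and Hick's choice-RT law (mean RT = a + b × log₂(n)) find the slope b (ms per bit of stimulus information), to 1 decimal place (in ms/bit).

b = (RT₂ − RT₁)/(log₂ n₂ − log₂ n₁) = (943 − 798)/(3.3219 − 2.5850) = 196.753 ms/bit.

196.8 ms/bit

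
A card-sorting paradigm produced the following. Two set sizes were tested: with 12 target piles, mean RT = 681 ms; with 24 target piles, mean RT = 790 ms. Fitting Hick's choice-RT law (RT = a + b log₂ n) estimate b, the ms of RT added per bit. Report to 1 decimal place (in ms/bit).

b = (RT₂ − RT₁)/(log₂ n₂ − log₂ n₁) = (790 − 681)/(4.5850 − 3.5850) = 109.000 ms/bit.

109.0 ms/bit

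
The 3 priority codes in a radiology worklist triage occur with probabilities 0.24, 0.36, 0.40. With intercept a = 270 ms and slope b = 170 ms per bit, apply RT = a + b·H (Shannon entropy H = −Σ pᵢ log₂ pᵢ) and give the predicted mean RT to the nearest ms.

534 ms

H = 0.24·log₂(1/0.24) + 0.36·log₂(1/0.36) + 0.40·log₂(1/0.40) = 1.5535 bits.
RT = 270 + 170 × 1.5535 = 534.10 ms.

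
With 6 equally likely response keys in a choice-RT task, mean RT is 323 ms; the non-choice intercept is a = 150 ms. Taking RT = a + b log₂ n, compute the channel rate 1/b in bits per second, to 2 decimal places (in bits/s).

14.94 bits/s

b = (323 − 150)/log₂ 6 = 173/2.5850 = 66.926 ms per bit = 0.06693 s/bit; the reciprocal is 14.942 bits/s.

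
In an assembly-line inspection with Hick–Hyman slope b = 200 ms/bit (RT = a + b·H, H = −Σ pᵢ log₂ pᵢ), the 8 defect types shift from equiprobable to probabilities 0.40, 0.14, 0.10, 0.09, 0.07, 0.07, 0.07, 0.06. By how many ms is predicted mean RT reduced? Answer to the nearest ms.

76 ms

Equiprobable entropy H₀ = log₂ 8 = 3.0000 bits.
Skewed entropy H = −Σ pᵢ log₂ pᵢ = 2.6199 bits.
ΔRT = b·(H₀ − H) = 200 × 0.3801 = 76.01 ms.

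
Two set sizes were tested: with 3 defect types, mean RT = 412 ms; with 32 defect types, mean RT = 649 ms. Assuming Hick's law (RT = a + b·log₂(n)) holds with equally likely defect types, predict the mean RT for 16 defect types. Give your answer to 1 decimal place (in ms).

Solve the two-equation system in a and b:
  b = (649 − 412) / (log₂ 32 − log₂ 3) = 237 / (5 − 1.5850) = 69.399 ms/bit
  a = 412 − 69.399 × 1.5850 = 302.005 ms
Then RT(16) = 302.005 + 69.399 × log₂ 16 = 302.005 + 69.399 × 4 ≈ 579.601 ms.

579.6 ms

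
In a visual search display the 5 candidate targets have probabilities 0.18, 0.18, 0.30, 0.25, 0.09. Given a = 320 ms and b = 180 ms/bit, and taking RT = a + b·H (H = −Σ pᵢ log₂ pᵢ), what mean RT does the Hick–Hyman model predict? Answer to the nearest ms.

720 ms

Entropy contributions −pᵢ log₂ pᵢ: 0.4453, 0.4453, 0.5211, 0.5000, 0.3127; sum H = 2.2244 bits.
RT = a + bH = 320 + 180·2.2244 = 720.38 ms.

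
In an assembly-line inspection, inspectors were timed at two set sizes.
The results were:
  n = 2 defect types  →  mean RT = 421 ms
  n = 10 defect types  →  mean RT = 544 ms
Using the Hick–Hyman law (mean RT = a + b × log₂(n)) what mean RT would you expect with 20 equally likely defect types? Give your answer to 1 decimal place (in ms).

597.0 ms

Solve the two-equation system in a and b:
  b = (544 − 421) / (log₂ 10 − log₂ 2) = 123 / (3.3219 − 1) = 52.973 ms/bit
  a = 421 − 52.973 × 1 = 368.027 ms
Then RT(20) = 368.027 + 52.973 × log₂ 20 = 368.027 + 52.973 × 4.3219 ≈ 596.973 ms.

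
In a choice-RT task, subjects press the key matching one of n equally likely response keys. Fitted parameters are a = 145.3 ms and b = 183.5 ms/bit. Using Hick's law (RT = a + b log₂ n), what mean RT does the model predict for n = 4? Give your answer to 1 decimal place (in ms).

log₂(4) = 2 bits, so RT = 145.3 + 183.5 × 2 ≈ 512.300 ms.

512.3 ms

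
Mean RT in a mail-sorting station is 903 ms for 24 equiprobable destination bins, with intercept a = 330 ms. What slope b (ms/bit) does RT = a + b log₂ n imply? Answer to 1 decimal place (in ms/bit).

24 alternatives carry log₂ 24 = 4.5850 bits; the choice cost is 903 − 330 = 573 ms, so b = 573/4.5850 = 124.974 ms/bit.

125.0 ms/bit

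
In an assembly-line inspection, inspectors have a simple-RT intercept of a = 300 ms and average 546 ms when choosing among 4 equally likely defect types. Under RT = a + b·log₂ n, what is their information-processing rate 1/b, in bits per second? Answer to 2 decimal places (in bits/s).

b = (546 − 300)/log₂ 4 = 246/2 = 123.000 ms per bit = 0.12300 s/bit; the reciprocal is 8.130 bits/s.

8.13 bits/s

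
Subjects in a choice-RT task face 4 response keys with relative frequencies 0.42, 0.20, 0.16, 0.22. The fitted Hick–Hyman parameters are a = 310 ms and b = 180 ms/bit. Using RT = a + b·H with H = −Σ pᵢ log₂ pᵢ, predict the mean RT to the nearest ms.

Entropy contributions −pᵢ log₂ pᵢ: 0.5256, 0.4644, 0.4230, 0.4806; sum H = 1.8936 bits.
RT = a + bH = 310 + 180·1.8936 = 650.85 ms.

651 ms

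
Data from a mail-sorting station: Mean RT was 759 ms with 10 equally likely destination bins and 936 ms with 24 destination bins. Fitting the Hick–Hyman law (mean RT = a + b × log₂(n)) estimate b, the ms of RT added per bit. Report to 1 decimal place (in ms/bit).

140.1 ms/bit

The slope on a log₂ axis is (936 − 759) / (4.5850 − 3.3219) = 140.139 ms/bit.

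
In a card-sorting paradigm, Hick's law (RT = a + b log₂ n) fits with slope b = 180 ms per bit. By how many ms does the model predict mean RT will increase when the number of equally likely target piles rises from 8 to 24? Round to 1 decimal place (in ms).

285.3 ms

Only the slope matters, since a is common to both: ΔRT = b·log₂(n₂/n₁).
log₂(24) − log₂(8) = 4.5850 − 3 = 1.5850.
ΔRT = 180 × 1.5850 = 285.293 ms.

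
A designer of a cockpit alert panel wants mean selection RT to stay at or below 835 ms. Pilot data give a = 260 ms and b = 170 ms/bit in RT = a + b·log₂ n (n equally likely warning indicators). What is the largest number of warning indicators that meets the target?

Information budget: (835 − 260)/170 = 3.3824 bits, so n ≤ 2^3.3824 = 10.428 → at most 10.

10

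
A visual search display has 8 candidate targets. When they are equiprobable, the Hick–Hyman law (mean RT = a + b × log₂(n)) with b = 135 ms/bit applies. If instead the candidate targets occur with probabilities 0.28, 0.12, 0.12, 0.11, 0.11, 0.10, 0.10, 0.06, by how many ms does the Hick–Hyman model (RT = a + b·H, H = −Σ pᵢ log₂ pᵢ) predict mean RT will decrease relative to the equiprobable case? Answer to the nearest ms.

19 ms

The RT saving is b·ΔH. Equiprobable H₀ = log₂(8) = 3.0000 bits; with the given probabilities H = 2.8568 bits.
b·(H₀ − H) = 135 × (3.0000 − 2.8568) = 19.33 ms.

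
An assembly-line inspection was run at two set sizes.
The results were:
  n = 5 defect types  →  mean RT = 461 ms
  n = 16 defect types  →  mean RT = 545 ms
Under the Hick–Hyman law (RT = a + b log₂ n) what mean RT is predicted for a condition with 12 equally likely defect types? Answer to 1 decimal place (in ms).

524.2 ms

RT is linear in log₂ n, so two points fix the line:
  b = (545 − 461) / (log₂ 16 − log₂ 5) = 84 / (4 − 2.3219) = 50.057 ms/bit
  a = 461 − 50.057 × 2.3219 = 344.770 ms
Then RT(12) = 344.770 + 50.057 × log₂ 12 = 344.770 + 50.057 × 3.5850 ≈ 524.224 ms.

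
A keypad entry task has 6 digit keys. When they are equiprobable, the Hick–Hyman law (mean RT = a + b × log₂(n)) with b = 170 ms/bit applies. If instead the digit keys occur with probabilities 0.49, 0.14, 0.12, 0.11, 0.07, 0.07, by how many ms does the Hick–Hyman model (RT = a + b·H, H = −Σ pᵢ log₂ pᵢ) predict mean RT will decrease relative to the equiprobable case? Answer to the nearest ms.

73 ms

The RT saving is b·ΔH. Equiprobable H₀ = log₂(6) = 2.5850 bits; with the given probabilities H = 2.1559 bits.
b·(H₀ − H) = 170 × (2.5850 − 2.1559) = 72.95 ms.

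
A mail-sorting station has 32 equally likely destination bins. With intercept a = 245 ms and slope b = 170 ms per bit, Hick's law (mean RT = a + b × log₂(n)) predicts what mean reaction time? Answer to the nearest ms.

log₂(32) = 5 bits, so RT = 245 + 170 × 5 ≈ 1095.000 ms.

1095 ms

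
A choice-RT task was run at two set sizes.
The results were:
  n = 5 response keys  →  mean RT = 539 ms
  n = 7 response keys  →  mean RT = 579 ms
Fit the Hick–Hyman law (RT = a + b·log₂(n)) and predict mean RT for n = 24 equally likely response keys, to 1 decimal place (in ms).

Solve the two-equation system in a and b:
  b = (579 − 539) / (log₂ 7 − log₂ 5) = 40 / (2.8074 − 2.3219) = 82.402 ms/bit
  a = 539 − 82.402 × 2.3219 = 347.669 ms
Then RT(24) = 347.669 + 82.402 × log₂ 24 = 347.669 + 82.402 × 4.5850 ≈ 725.478 ms.

725.5 ms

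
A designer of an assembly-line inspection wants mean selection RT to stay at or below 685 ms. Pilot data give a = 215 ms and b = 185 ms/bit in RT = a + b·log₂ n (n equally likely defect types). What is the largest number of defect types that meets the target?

5

Information budget: (685 − 215)/185 = 2.5405 bits, so n ≤ 2^2.5405 = 5.818 → at most 5.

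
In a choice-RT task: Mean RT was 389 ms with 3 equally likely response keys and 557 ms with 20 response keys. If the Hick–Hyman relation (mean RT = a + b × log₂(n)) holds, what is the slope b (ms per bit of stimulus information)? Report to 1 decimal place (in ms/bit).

The slope on a log₂ axis is (557 − 389) / (4.3219 − 1.5850) = 61.382 ms/bit.

61.4 ms/bit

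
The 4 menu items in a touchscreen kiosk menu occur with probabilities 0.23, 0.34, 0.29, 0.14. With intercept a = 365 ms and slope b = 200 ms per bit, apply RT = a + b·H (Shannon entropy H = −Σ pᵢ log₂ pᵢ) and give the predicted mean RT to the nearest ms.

751 ms

Entropy contributions −pᵢ log₂ pᵢ: 0.4877, 0.5292, 0.5179, 0.3971; sum H = 1.9319 bits.
RT = a + bH = 365 + 200·1.9319 = 751.37 ms.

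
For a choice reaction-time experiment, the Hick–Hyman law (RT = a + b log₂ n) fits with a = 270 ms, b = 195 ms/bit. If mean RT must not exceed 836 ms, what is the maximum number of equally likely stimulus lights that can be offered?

7

195·log₂ n ≤ 836 − 270 = 566, giving log₂ n ≤ 2.9026 and n ≤ 7.478. The largest whole number is 7.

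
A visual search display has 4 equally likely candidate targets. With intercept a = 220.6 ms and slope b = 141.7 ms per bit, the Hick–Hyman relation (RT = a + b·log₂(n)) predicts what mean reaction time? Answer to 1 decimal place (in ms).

504.0 ms

log₂(4) = 2 bits, so RT = 220.6 + 141.7 × 2 ≈ 504.000 ms.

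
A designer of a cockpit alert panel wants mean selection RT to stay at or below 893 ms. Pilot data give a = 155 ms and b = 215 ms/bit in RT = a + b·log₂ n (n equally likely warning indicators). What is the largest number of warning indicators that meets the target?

10

Information budget: (893 − 155)/215 = 3.4326 bits, so n ≤ 2^3.4326 = 10.797 → at most 10.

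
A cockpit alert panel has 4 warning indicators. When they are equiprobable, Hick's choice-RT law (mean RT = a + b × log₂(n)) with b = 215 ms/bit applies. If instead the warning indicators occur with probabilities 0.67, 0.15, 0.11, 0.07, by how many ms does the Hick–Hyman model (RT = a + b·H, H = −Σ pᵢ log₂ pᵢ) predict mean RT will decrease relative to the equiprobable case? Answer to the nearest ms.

The RT saving is b·ΔH. Equiprobable H₀ = log₂(4) = 2.0000 bits; with the given probabilities H = 1.4165 bits.
b·(H₀ − H) = 215 × (2.0000 − 1.4165) = 125.45 ms.

125 ms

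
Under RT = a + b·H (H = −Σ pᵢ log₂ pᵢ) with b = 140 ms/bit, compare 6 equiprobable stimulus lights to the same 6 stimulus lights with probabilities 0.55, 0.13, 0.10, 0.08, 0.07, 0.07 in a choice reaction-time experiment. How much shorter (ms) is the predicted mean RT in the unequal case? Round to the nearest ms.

79 ms

Equiprobable entropy H₀ = log₂ 6 = 2.5850 bits.
Skewed entropy H = −Σ pᵢ log₂ pᵢ = 2.0178 bits.
ΔRT = b·(H₀ − H) = 140 × 0.5671 = 79.40 ms.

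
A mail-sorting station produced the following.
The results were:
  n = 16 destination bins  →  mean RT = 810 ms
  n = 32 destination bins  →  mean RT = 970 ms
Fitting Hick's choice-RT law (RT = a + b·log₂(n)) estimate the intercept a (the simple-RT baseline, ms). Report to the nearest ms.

170 ms

b = (RT₂ − RT₁)/(log₂ n₂ − log₂ n₁) = (970 − 810)/(5 − 4) = 160 ms/bit.
Intercept: a = 810 − 160·log₂(16) = 170.000 ms.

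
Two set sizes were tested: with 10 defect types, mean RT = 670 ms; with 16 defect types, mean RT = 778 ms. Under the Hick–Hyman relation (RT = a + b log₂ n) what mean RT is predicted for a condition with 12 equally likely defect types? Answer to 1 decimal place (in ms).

Fit slope and intercept:
  b = (778 − 670) / (log₂ 16 − log₂ 10) = 108 / (4 − 3.3219) = 159.275 ms/bit
  a = 670 − 159.275 × 3.3219 = 140.899 ms
Then RT(12) = 140.899 + 159.275 × log₂ 12 = 140.899 + 159.275 × 3.5850 ≈ 711.895 ms.

711.9 ms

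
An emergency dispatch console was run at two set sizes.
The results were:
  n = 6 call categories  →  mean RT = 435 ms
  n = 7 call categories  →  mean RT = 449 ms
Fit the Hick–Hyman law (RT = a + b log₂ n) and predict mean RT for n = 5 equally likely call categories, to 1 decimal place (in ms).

418.4 ms

With log₂ n on the abscissa the relation is linear; from the two conditions:
  b = (449 − 435) / (log₂ 7 − log₂ 6) = 14 / (2.8074 − 2.5850) = 62.952 ms/bit
  a = 435 − 62.952 × 2.5850 = 272.272 ms
Then RT(5) = 272.272 + 62.952 × log₂ 5 = 272.272 + 62.952 × 2.3219 ≈ 418.442 ms.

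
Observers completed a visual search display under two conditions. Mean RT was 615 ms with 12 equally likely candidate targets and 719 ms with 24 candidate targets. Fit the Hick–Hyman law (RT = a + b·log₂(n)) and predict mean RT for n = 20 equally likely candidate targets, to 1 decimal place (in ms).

691.6 ms

RT is linear in log₂ n, so two points fix the line:
  b = (719 − 615) / (log₂ 24 − log₂ 12) = 104 / (4.5850 − 3.5850) = 104.000 ms/bit
  a = 615 − 104.000 × 3.5850 = 242.164 ms
Then RT(20) = 242.164 + 104.000 × log₂ 20 = 242.164 + 104.000 × 4.3219 ≈ 691.644 ms.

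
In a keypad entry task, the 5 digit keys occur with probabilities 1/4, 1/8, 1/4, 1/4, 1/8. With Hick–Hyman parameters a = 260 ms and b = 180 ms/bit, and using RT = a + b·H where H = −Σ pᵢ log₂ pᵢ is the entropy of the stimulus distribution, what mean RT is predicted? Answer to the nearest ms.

Each term −pᵢ log₂ pᵢ: 0.25·2 + 0.125·3 + 0.25·2 + 0.25·2 + 0.125·3; summed, H = 2.250 bits.
Mean RT = a + bH = 260 + 180·2.250 = 665.00 ms.

665 ms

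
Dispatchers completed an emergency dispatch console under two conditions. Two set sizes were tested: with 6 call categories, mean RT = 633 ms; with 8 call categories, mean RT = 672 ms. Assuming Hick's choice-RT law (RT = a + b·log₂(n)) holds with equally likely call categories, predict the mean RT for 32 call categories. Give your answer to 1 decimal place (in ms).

RT is linear in log₂ n, so two points fix the line:
  b = (672 − 633) / (log₂ 8 − log₂ 6) = 39 / (3 − 2.5850) = 93.967 ms/bit
  a = 633 − 93.967 × 2.5850 = 390.098 ms
Then RT(32) = 390.098 + 93.967 × log₂ 32 = 390.098 + 93.967 × 5 ≈ 859.935 ms.

859.9 ms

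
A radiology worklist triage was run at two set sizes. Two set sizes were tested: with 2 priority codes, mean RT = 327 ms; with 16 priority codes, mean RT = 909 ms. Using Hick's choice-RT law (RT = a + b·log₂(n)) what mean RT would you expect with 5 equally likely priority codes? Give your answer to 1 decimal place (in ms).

583.5 ms

Fit slope and intercept:
  b = (909 − 327) / (log₂ 16 − log₂ 2) = 582 / (4 − 1) = 194.000 ms/bit
  a = 327 − 194.000 × 1 = 133.000 ms
Then RT(5) = 133.000 + 194.000 × log₂ 5 = 133.000 + 194.000 × 2.3219 ≈ 583.454 ms.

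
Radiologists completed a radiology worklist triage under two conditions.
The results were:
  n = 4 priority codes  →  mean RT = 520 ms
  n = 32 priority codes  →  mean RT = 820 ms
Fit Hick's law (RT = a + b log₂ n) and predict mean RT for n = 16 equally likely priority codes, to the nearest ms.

RT is linear in log₂ n, so two points fix the line:
  b = (820 − 520) / (log₂ 32 − log₂ 4) = 300 / (5 − 2) = 100 ms/bit
  a = 520 − 100 × 2 = 320 ms
Then RT(16) = 320 + 100 × log₂ 16 = 320 + 100 × 4 ≈ 720.000 ms.

720 ms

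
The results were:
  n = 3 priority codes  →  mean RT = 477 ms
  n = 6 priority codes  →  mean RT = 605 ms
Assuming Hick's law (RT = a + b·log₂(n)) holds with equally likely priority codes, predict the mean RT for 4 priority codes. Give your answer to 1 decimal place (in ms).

With log₂ n on the abscissa the relation is linear; from the two conditions:
  b = (605 − 477) / (log₂ 6 − log₂ 3) = 128 / (2.5850 − 1.5850) = 128.000 ms/bit
  a = 477 − 128.000 × 1.5850 = 274.125 ms
Then RT(4) = 274.125 + 128.000 × log₂ 4 = 274.125 + 128.000 × 2 ≈ 530.125 ms.

530.1 ms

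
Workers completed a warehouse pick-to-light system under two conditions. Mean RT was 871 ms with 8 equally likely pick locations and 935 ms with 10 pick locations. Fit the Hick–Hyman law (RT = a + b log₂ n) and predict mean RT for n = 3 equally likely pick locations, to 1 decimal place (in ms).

589.7 ms

Solve the two-equation system in a and b:
  b = (935 − 871) / (log₂ 10 − log₂ 8) = 64 / (3.3219 − 3) = 198.802 ms/bit
  a = 871 − 198.802 × 3 = 274.594 ms
Then RT(3) = 274.594 + 198.802 × log₂ 3 = 274.594 + 198.802 × 1.5850 ≈ 589.687 ms.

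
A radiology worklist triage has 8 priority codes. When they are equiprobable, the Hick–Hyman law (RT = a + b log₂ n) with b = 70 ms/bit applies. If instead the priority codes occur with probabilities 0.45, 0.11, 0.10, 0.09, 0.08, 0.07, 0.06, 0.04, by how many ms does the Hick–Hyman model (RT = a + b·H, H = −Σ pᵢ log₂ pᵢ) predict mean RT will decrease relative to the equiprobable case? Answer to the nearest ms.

35 ms

Equiprobable entropy H₀ = log₂ 8 = 3.0000 bits.
Skewed entropy H = −Σ pᵢ log₂ pᵢ = 2.5029 bits.
ΔRT = b·(H₀ − H) = 70 × 0.4971 = 34.80 ms.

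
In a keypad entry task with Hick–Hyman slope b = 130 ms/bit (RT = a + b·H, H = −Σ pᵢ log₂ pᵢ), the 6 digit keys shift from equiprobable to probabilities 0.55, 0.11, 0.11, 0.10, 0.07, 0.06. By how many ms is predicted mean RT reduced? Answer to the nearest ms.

74 ms

Equiprobable entropy H₀ = log₂ 6 = 2.5850 bits.
Skewed entropy H = −Σ pᵢ log₂ pᵢ = 2.0192 bits.
ΔRT = b·(H₀ − H) = 130 × 0.5657 = 73.55 ms.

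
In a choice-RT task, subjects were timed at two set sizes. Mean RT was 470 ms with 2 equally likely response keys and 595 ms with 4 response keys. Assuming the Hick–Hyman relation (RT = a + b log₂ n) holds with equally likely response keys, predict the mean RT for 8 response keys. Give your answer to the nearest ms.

720 ms

Fit slope and intercept:
  b = (595 − 470) / (log₂ 4 − log₂ 2) = 125 / (2 − 1) = 125 ms/bit
  a = 470 − 125 × 1 = 345 ms
Then RT(8) = 345 + 125 × log₂ 8 = 345 + 125 × 3 ≈ 720.000 ms.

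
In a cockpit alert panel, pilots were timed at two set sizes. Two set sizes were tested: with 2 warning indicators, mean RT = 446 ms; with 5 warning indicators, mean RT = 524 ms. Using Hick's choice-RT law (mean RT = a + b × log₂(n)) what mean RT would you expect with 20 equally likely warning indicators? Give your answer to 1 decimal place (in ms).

Fit slope and intercept:
  b = (524 − 446) / (log₂ 5 − log₂ 2) = 78 / (2.3219 − 1) = 59.005 ms/bit
  a = 446 − 59.005 × 1 = 386.995 ms
Then RT(20) = 386.995 + 59.005 × log₂ 20 = 386.995 + 59.005 × 4.3219 ≈ 642.009 ms.

642.0 ms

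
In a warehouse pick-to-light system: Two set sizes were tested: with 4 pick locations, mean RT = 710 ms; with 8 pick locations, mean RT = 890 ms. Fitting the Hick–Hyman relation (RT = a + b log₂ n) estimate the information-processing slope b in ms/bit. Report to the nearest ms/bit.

180 ms/bit

Slope: b = (890 − 710) / (log₂ 8 − log₂ 4) = 180/1.0000 = 180 ms/bit.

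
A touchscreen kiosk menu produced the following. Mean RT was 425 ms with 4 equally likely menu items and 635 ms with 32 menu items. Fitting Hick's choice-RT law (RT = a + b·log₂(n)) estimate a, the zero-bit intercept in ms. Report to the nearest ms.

285 ms

b = (RT₂ − RT₁)/(log₂ n₂ − log₂ n₁) = (635 − 425)/(5 − 2) = 70 ms/bit.
a = RT₁ − b·log₂ n₁ = 425 − 70 × 2 = 285.000 ms.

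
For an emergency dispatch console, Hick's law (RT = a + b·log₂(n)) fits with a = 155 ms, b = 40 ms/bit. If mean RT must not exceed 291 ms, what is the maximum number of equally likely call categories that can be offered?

Information budget: (291 − 155)/40 = 3.4000 bits, so n ≤ 2^3.4000 = 10.556 → at most 10.

10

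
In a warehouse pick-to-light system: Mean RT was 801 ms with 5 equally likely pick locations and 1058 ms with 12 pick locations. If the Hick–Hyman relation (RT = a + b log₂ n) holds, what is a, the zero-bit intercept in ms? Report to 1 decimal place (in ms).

The slope on a log₂ axis is (1058 − 801) / (3.5850 − 2.3219) = 203.478 ms/bit.
Intercept: a = 801 − 203.478·log₂(5) = 328.538 ms.

328.5 ms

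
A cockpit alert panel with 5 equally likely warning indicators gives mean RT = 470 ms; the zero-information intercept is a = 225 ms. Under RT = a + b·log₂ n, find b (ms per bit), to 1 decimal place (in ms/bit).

log₂(5) = 2.3219 bits.
b = (RT − a)/log₂ n = (470 − 225) / 2.3219 = 105.516 ms/bit.

105.5 ms/bit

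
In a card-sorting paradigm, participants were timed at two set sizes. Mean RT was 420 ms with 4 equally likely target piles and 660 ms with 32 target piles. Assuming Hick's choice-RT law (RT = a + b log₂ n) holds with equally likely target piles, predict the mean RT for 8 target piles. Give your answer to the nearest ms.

Fit slope and intercept:
  b = (660 − 420) / (log₂ 32 − log₂ 4) = 240 / (5 − 2) = 80 ms/bit
  a = 420 − 80 × 2 = 260 ms
Then RT(8) = 260 + 80 × log₂ 8 = 260 + 80 × 3 ≈ 500.000 ms.

500 ms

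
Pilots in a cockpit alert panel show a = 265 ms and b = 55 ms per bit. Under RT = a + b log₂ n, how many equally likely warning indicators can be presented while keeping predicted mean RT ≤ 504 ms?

Set 265 + 55·log₂ n ≤ 504 → log₂ n ≤ (504 − 265)/55 = 4.3455.
So n ≤ 2^4.3455 = 20.329; the largest integer n is 20.

20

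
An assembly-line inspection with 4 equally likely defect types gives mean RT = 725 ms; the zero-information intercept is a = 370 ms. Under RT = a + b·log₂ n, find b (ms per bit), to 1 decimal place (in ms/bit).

177.5 ms/bit

4 alternatives carry log₂ 4 = 2 bits; the choice cost is 725 − 370 = 355 ms, so b = 355/2 = 177.500 ms/bit.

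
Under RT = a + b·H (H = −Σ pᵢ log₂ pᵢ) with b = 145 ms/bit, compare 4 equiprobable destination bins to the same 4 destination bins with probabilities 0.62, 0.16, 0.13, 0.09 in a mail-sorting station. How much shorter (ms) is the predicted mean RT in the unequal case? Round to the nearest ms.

66 ms

Equiprobable entropy H₀ = log₂ 4 = 2.0000 bits.
Skewed entropy H = −Σ pᵢ log₂ pᵢ = 1.5459 bits.
ΔRT = b·(H₀ − H) = 145 × 0.4541 = 65.84 ms.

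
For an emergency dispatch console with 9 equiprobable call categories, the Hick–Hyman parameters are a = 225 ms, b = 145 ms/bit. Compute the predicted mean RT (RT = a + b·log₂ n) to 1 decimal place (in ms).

684.6 ms

log₂(9) = 3.1699 bits, so RT = 225 + 145 × 3.1699 ≈ 684.639 ms.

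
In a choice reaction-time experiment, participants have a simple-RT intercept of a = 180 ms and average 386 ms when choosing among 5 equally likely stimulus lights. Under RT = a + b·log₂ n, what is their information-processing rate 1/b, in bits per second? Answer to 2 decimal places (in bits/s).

Choice component = 386 − 180 = 206 ms over log₂(5) = 2.3219 bits.
b = 206 / 2.3219 = 88.719 ms/bit, so 1/b = 11.271 bits/s.

11.27 bits/s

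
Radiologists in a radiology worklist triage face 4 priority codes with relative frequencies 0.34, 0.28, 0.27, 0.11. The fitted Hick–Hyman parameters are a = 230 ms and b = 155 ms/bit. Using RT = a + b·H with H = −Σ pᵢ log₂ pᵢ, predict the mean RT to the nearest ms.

525 ms

H = 0.34·log₂(1/0.34) + 0.28·log₂(1/0.28) + 0.27·log₂(1/0.27) + 0.11·log₂(1/0.11) = 1.9037 bits.
RT = 230 + 155 × 1.9037 = 525.07 ms.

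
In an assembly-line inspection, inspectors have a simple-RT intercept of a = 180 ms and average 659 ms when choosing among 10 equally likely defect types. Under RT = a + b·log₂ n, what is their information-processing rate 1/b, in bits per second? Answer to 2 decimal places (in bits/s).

6.94 bits/s

b = (659 − 180)/log₂ 10 = 479/3.3219 = 144.193 ms per bit = 0.14419 s/bit; the reciprocal is 6.935 bits/s.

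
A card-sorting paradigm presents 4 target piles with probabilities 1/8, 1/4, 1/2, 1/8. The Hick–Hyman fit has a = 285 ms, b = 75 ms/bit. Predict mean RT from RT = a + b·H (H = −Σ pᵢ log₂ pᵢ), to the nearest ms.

Each term −pᵢ log₂ pᵢ: 0.125·3 + 0.25·2 + 0.5·1 + 0.125·3; summed, H = 1.750 bits.
Mean RT = a + bH = 285 + 75·1.750 = 416.25 ms.

416 ms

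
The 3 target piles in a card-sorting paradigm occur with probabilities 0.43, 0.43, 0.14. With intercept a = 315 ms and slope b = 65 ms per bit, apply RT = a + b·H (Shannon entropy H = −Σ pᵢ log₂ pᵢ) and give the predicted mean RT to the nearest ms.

H = 0.43·log₂(1/0.43) + 0.43·log₂(1/0.43) + 0.14·log₂(1/0.14) = 1.4442 bits.
RT = 315 + 65 × 1.4442 = 408.88 ms.

409 ms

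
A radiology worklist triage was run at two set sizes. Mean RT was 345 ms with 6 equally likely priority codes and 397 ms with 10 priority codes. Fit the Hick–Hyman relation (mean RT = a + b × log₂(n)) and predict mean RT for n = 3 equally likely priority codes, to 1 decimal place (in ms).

274.4 ms

Solve the two-equation system in a and b:
  b = (397 − 345) / (log₂ 10 − log₂ 6) = 52 / (3.3219 − 2.5850) = 70.560 ms/bit
  a = 345 − 70.560 × 2.5850 = 162.606 ms
Then RT(3) = 162.606 + 70.560 × log₂ 3 = 162.606 + 70.560 × 1.5850 ≈ 274.440 ms.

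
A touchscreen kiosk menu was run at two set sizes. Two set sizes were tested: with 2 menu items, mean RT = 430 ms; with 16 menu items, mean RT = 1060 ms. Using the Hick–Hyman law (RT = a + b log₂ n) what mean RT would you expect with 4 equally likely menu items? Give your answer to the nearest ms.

Fit slope and intercept:
  b = (1060 − 430) / (log₂ 16 − log₂ 2) = 630 / (4 − 1) = 210 ms/bit
  a = 430 − 210 × 1 = 220 ms
Then RT(4) = 220 + 210 × log₂ 4 = 220 + 210 × 2 ≈ 640.000 ms.

640 ms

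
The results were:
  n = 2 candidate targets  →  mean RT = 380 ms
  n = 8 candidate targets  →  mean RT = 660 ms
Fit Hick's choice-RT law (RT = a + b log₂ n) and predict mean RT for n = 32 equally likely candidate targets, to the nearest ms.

Fit slope and intercept:
  b = (660 − 380) / (log₂ 8 − log₂ 2) = 280 / (3 − 1) = 140 ms/bit
  a = 380 − 140 × 1 = 240 ms
Then RT(32) = 240 + 140 × log₂ 32 = 240 + 140 × 5 ≈ 940.000 ms.

940 ms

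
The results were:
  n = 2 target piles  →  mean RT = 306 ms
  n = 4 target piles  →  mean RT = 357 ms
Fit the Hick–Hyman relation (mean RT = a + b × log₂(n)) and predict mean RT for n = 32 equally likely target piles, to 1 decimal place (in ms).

RT is linear in log₂ n, so two points fix the line:
  b = (357 − 306) / (log₂ 4 − log₂ 2) = 51 / (2 − 1) = 51.000 ms/bit
  a = 306 − 51.000 × 1 = 255.000 ms
Then RT(32) = 255.000 + 51.000 × log₂ 32 = 255.000 + 51.000 × 5 ≈ 510.000 ms.

510.0 ms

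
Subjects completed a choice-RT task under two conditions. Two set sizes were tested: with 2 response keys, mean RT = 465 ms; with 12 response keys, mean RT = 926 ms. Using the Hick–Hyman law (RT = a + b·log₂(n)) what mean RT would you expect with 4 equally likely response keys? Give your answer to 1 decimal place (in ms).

With log₂ n on the abscissa the relation is linear; from the two conditions:
  b = (926 − 465) / (log₂ 12 − log₂ 2) = 461 / (3.5850 − 1) = 178.339 ms/bit
  a = 465 − 178.339 × 1 = 286.661 ms
Then RT(4) = 286.661 + 178.339 × log₂ 4 = 286.661 + 178.339 × 2 ≈ 643.339 ms.

643.3 ms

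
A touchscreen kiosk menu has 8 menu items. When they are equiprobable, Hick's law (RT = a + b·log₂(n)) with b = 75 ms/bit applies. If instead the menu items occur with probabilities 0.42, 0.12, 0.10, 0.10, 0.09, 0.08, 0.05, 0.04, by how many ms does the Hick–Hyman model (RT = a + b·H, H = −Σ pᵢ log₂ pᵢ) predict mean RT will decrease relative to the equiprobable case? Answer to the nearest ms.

The RT saving is b·ΔH. Equiprobable H₀ = log₂(8) = 3.0000 bits; with the given probabilities H = 2.5631 bits.
b·(H₀ − H) = 75 × (3.0000 − 2.5631) = 32.77 ms.

33 ms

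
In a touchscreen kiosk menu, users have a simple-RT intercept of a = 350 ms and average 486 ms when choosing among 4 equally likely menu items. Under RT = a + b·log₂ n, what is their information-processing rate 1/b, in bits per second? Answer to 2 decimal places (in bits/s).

Choice component = 486 − 350 = 136 ms over log₂(4) = 2 bits.
b = 136 / 2 = 68.000 ms/bit, so 1/b = 14.706 bits/s.

14.71 bits/s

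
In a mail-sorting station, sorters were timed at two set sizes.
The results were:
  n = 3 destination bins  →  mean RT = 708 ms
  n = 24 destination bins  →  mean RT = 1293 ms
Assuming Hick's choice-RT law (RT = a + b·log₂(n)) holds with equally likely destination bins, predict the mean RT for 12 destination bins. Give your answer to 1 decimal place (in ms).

RT is linear in log₂ n, so two points fix the line:
  b = (1293 − 708) / (log₂ 24 − log₂ 3) = 585 / (4.5850 − 1.5850) = 195.000 ms/bit
  a = 708 − 195.000 × 1.5850 = 398.932 ms
Then RT(12) = 398.932 + 195.000 × log₂ 12 = 398.932 + 195.000 × 3.5850 ≈ 1098.000 ms.

1098.0 ms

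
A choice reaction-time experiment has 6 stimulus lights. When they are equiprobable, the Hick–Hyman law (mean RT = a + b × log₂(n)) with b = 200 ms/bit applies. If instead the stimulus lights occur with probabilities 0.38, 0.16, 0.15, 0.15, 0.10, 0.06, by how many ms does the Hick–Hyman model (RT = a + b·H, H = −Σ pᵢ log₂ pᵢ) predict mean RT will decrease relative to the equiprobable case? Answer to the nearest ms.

The RT saving is b·ΔH. Equiprobable H₀ = log₂(6) = 2.5850 bits; with the given probabilities H = 2.3503 bits.
b·(H₀ − H) = 200 × (2.5850 − 2.3503) = 46.94 ms.

47 ms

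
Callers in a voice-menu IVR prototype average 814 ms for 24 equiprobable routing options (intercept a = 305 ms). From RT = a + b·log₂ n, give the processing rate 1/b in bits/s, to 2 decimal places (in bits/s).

b = (814 − 305)/log₂ 24 = 509/4.5850 = 111.015 ms per bit = 0.11102 s/bit; the reciprocal is 9.008 bits/s.

9.01 bits/s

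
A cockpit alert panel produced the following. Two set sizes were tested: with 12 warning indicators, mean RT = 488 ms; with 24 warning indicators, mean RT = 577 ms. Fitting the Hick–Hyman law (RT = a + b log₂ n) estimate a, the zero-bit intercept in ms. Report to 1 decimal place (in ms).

Slope: b = (577 − 488) / (log₂ 24 − log₂ 12) = 89/1.0000 = 89.000 ms/bit.
Intercept: a = 488 − 89.000·log₂(12) = 168.938 ms.

168.9 ms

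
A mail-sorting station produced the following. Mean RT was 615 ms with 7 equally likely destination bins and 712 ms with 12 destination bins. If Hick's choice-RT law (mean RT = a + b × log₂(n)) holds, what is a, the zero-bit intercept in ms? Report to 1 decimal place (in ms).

264.8 ms

The slope on a log₂ axis is (712 − 615) / (3.5850 − 2.8074) = 124.742 ms/bit.
Intercept: a = 615 − 124.742·log₂(7) = 264.806 ms.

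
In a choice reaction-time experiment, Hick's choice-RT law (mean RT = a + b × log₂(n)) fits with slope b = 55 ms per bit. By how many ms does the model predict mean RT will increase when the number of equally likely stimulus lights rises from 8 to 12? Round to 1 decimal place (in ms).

32.2 ms

ΔRT = (a + b log₂ n₂) − (a + b log₂ n₁) = b·(log₂ n₂ − log₂ n₁).
log₂(12) − log₂(8) = 3.5850 − 3 = 0.5850.
ΔRT = 55 × 0.5850 = 32.173 ms.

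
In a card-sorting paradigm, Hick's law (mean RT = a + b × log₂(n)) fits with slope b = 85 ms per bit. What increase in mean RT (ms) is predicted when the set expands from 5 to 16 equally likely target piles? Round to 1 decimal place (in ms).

Only the slope matters, since a is common to both: ΔRT = b·log₂(n₂/n₁).
log₂(16) − log₂(5) = 4 − 2.3219 = 1.6781.
ΔRT = 85 × 1.6781 = 142.636 ms.

142.6 ms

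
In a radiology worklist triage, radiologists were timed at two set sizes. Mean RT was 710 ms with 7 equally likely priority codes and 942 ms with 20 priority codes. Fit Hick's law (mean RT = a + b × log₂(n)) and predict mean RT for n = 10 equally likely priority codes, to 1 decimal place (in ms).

788.8 ms

With log₂ n on the abscissa the relation is linear; from the two conditions:
  b = (942 − 710) / (log₂ 20 − log₂ 7) = 232 / (4.3219 − 2.8074) = 153.178 ms/bit
  a = 710 − 153.178 × 2.8074 = 279.974 ms
Then RT(10) = 279.974 + 153.178 × log₂ 10 = 279.974 + 153.178 × 3.3219 ≈ 788.822 ms.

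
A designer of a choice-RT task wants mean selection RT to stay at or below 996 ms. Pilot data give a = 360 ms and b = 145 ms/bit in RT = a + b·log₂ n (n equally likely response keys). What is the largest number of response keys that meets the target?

20

145·log₂ n ≤ 996 − 360 = 636, giving log₂ n ≤ 4.3862 and n ≤ 20.911. The largest whole number is 20.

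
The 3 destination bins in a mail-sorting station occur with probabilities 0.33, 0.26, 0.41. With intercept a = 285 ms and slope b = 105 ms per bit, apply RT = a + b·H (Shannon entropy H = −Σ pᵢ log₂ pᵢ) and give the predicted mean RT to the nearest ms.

449 ms

Entropy contributions −pᵢ log₂ pᵢ: 0.5278, 0.5053, 0.5274; sum H = 1.5605 bits.
RT = a + bH = 285 + 105·1.5605 = 448.85 ms.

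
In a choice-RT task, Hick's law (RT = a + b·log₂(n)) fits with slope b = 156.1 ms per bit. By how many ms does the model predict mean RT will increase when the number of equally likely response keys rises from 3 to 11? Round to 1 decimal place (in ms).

Only the slope matters, since a is common to both: ΔRT = b·log₂(n₂/n₁).
log₂(11) − log₂(3) = 3.4594 − 1.5850 = 1.8745.
ΔRT = 156.1 × 1.8745 = 292.605 ms.

292.6 ms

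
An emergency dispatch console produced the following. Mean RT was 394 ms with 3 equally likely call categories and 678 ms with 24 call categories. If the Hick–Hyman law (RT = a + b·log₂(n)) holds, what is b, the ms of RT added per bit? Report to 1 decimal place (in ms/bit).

94.7 ms/bit

Slope: b = (678 − 394) / (log₂ 24 − log₂ 3) = 284/3.0000 = 94.667 ms/bit.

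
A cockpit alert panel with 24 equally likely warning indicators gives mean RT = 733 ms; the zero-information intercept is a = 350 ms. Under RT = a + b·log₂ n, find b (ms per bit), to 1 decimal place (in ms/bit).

83.5 ms/bit

b = (733 − 350) / log₂(24) = 383 / 4.5850 = 83.534 ms/bit.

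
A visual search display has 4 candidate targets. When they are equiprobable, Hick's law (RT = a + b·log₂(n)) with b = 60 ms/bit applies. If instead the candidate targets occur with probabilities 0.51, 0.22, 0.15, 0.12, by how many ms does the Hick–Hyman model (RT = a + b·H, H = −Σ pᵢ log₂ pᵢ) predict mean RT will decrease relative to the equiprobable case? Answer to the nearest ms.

15 ms

The RT saving is b·ΔH. Equiprobable H₀ = log₂(4) = 2.0000 bits; with the given probabilities H = 1.7536 bits.
b·(H₀ − H) = 60 × (2.0000 − 1.7536) = 14.78 ms.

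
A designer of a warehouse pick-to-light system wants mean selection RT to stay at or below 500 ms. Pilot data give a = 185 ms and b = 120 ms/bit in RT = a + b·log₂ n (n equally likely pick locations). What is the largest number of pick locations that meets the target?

6

120·log₂ n ≤ 500 − 185 = 315, giving log₂ n ≤ 2.6250 and n ≤ 6.169. The largest whole number is 6.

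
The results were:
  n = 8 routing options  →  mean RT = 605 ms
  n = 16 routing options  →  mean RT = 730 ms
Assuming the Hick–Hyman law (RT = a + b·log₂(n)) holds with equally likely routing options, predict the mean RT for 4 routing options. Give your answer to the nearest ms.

RT is linear in log₂ n, so two points fix the line:
  b = (730 − 605) / (log₂ 16 − log₂ 8) = 125 / (4 − 3) = 125 ms/bit
  a = 605 − 125 × 3 = 230 ms
Then RT(4) = 230 + 125 × log₂ 4 = 230 + 125 × 2 ≈ 480.000 ms.

480 ms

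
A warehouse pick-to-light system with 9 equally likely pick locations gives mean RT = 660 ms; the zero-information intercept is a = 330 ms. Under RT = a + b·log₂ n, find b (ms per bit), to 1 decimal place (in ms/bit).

104.1 ms/bit

9 alternatives carry log₂ 9 = 3.1699 bits; the choice cost is 660 − 330 = 330 ms, so b = 330/3.1699 = 104.103 ms/bit.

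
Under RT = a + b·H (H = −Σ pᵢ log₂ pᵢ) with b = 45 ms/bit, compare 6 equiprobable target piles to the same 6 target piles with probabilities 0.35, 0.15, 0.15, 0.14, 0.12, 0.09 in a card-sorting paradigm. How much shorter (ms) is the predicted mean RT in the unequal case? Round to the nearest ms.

7 ms

The RT saving is b·ΔH. Equiprobable H₀ = log₂(6) = 2.5850 bits; with the given probabilities H = 2.4280 bits.
b·(H₀ − H) = 45 × (2.5850 − 2.4280) = 7.06 ms.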